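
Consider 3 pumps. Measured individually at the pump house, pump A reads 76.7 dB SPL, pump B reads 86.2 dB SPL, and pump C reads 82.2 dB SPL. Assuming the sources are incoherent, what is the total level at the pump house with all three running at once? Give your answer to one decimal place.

Add the sources as powers (linear), then convert back to dB:
L_total = 10·log₁₀(10^(76.7/10) + 10^(86.2/10) + 10^(82.2/10)) = 10·log₁₀(629600000) = 88.0 dB SPL.

88.0 dB SPL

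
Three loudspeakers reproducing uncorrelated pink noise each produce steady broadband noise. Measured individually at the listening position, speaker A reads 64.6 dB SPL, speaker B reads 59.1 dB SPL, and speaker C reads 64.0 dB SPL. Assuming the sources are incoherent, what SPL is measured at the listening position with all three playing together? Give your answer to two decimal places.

67.93 dB SPL

Add the sources as powers (linear), then convert back to dB:
L_total = 10·log₁₀(10^(64.6/10) + 10^(59.1/10) + 10^(64.0/10)) = 10·log₁₀(6209000) = 67.93 dB SPL.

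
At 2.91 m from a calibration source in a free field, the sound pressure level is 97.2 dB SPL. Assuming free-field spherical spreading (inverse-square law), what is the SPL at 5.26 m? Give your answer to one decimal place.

Inverse-square spreading gives ΔL = −20·log₁₀(d₂/d₁).
ΔL = −20·log₁₀(5.26/2.91) = -5.14 dB, so L₂ = 97.2 + (-5.14) = 92.1 dB SPL.

92.1 dB SPL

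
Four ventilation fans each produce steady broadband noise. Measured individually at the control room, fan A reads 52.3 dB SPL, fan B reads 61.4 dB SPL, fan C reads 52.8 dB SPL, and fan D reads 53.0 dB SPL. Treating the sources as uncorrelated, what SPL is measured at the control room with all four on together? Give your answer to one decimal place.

62.9 dB SPL

Incoherent sources sum as intensities:
L_total = 10·log₁₀(10^(52.3/10) + 10^(61.4/10) + 10^(52.8/10) + 10^(53.0/10)) = 10·log₁₀(1940000) = 62.9 dB SPL.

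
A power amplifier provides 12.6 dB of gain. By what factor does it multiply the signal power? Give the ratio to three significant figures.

18.2

Power ratio = 10^(dB/10).
10^(12.6/10) = 10^(1.260) = 18.2.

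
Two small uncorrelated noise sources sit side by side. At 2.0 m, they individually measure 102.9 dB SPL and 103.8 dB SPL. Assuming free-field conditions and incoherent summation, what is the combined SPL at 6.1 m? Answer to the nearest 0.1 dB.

Combined at 2.0 m: 10·log₁₀(10^(102.9/10)+10^(103.8/10)) = 106.38 dB SPL.
Then apply −20·log₁₀(6.1/2.0) = -9.69 dB → 96.7 dB SPL.

96.7 dB SPL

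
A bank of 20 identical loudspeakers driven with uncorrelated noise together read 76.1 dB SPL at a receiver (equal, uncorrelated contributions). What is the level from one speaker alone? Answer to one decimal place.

63.1 dB SPL

20 equal incoherent sources add 10·log₁₀(20) = 13.01 dB over one source.
L_one = 76.1 − 13.01 = 63.1 dB SPL.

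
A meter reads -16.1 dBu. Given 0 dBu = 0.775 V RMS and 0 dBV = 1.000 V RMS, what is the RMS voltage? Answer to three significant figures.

V = 0.775 V × 10^(-16.1/20).
= 0.775 × 0.1567 = 0.121 V.

0.121 V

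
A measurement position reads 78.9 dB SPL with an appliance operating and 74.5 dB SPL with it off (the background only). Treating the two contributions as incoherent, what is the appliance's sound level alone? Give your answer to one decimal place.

76.9 dB SPL

Background correction is a power subtraction:
L_src = 10·log₁₀(10^(78.9/10) − 10^(74.5/10)) = 10·log₁₀(49440000) = 76.9 dB SPL.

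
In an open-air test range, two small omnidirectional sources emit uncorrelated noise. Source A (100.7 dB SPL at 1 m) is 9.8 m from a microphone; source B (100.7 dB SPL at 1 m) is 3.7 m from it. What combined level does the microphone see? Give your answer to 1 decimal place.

At the listener: L_A = 100.7 − 20·log₁₀(9.8) = 80.88 dB; L_B = 100.7 − 20·log₁₀(3.7) = 89.34 dB.
Combined: 10·log₁₀(10^(80.88/10)+10^(89.34/10)) = 89.9 dB SPL.

89.9 dB SPL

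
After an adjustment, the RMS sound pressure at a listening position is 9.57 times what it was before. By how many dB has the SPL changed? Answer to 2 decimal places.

Sound pressure is an amplitude quantity: ΔL = 20·log₁₀(p₂/p₁).
20·log₁₀(9.57) = 19.62 dB.

19.62 dB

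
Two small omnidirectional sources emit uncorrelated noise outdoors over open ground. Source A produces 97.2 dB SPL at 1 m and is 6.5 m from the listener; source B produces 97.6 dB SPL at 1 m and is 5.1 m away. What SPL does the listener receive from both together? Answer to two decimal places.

85.38 dB SPL

At the listener: L_A = 97.2 − 20·log₁₀(6.5) = 80.942 dB; L_B = 97.6 − 20·log₁₀(5.1) = 83.449 dB.
Combined: 10·log₁₀(10^(80.942/10)+10^(83.449/10)) = 85.38 dB SPL.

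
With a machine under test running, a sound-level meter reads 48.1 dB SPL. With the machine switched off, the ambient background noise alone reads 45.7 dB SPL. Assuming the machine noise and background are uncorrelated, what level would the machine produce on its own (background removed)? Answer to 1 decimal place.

Subtract intensities: L_src = 10·log₁₀(10^(L_total/10) − 10^(L_bg/10)).
L_src = 10·log₁₀(10^(48.1/10) − 10^(45.7/10)) = 10·log₁₀(27410) = 44.4 dB SPL.

44.4 dB SPL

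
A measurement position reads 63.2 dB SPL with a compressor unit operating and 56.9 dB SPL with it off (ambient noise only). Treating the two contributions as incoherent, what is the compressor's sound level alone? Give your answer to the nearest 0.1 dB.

Remove the background by subtracting linear intensities:
L_src = 10·log₁₀(10^(63.2/10) − 10^(56.9/10)) = 10·log₁₀(1600000) = 62.0 dB SPL.

62.0 dB SPL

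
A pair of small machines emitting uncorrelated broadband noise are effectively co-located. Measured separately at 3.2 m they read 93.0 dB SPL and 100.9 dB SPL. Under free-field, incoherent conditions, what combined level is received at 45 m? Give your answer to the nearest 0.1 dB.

78.6 dB SPL

Combined at 3.2 m: 10·log₁₀(10^(93.0/10)+10^(100.9/10)) = 101.55 dB SPL.
Then apply −20·log₁₀(45/3.2) = -22.96 dB → 78.6 dB SPL.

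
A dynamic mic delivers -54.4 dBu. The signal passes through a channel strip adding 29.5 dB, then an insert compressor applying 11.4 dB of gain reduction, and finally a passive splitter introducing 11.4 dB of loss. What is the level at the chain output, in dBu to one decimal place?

Gain stages sum in dB:
-54.4 + 29.5 − 11.4 − 11.4 = -47.7 dBu.

-47.7 dBu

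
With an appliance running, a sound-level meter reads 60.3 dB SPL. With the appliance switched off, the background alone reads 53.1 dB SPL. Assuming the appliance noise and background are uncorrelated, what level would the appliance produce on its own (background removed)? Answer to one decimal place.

59.4 dB SPL

Background correction is a power subtraction:
L_src = 10·log₁₀(10^(60.3/10) − 10^(53.1/10)) = 10·log₁₀(867300) = 59.4 dB SPL.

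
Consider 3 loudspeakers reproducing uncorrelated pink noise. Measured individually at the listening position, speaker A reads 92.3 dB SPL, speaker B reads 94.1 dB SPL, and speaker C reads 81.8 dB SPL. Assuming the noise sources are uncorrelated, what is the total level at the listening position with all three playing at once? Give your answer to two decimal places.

Uncorrelated sources add in intensity (power), not in dB.
L_total = 10·log₁₀(10^(92.3/10) + 10^(94.1/10) + 10^(81.8/10)) = 10·log₁₀(4420000000) = 96.45 dB SPL.

96.45 dB SPL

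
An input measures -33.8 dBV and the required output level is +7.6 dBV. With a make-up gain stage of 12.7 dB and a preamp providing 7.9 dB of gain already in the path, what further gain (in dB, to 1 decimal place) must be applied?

20.8 dB

The required make-up gain is the shortfall in the dB sum.
G = +7.6 − (-33.8) − 12.7 − 7.9 = 20.8 dB.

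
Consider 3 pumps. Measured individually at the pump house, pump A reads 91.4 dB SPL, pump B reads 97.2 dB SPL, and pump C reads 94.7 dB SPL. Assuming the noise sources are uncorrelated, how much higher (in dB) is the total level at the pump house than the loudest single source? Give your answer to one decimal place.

2.6 dB

Uncorrelated sources add in intensity (power), not in dB.
L_total = 10·log₁₀(10^(91.4/10) + 10^(97.2/10) + 10^(94.7/10)) = 99.81 dB SPL.
Excess over the loudest (97.2 dB): 99.81 − 97.2 = 2.6 dB.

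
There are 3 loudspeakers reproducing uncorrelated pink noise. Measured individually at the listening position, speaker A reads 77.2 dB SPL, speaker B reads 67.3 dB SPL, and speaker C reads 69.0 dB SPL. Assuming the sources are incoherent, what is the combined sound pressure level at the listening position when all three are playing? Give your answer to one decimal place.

78.2 dB SPL

Uncorrelated sources add in intensity (power), not in dB.
L_total = 10·log₁₀(10^(77.2/10) + 10^(67.3/10) + 10^(69.0/10)) = 10·log₁₀(65790000) = 78.2 dB SPL.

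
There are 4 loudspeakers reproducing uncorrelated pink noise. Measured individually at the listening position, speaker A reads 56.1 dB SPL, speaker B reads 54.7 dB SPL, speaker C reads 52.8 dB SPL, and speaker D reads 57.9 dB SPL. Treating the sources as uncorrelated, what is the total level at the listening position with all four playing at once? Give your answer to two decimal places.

61.79 dB SPL

Uncorrelated sources add in intensity (power), not in dB.
L_total = 10·log₁₀(10^(56.1/10) + 10^(54.7/10) + 10^(52.8/10) + 10^(57.9/10)) = 10·log₁₀(1510000) = 61.79 dB SPL.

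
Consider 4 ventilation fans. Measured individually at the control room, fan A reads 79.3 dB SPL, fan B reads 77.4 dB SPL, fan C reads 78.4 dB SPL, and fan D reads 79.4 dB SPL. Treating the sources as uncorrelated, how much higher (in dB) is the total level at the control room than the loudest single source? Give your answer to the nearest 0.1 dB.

Uncorrelated sources add in intensity (power), not in dB.
L_total = 10·log₁₀(10^(79.3/10) + 10^(77.4/10) + 10^(78.4/10) + 10^(79.4/10)) = 84.72 dB SPL.
Excess over the loudest (79.4 dB): 84.72 − 79.4 = 5.3 dB.

5.3 dB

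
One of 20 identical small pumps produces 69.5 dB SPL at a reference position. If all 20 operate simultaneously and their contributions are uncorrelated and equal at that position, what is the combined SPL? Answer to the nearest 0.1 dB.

82.5 dB SPL

20 equal incoherent sources raise the level by 10·log₁₀(20) = 13.01 dB.
L_total = 69.5 + 13.01 = 82.5 dB SPL.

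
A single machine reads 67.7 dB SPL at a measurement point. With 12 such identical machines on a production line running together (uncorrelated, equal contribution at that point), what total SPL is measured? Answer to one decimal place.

78.5 dB SPL

12 equal incoherent sources raise the level by 10·log₁₀(12) = 10.79 dB.
L_total = 67.7 + 10.79 = 78.5 dB SPL.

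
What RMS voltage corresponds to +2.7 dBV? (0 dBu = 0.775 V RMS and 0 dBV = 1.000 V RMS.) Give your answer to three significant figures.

1.36 V

V = 1.000 V × 10^(+2.7/20).
= 1.000 × 1.365 = 1.36 V.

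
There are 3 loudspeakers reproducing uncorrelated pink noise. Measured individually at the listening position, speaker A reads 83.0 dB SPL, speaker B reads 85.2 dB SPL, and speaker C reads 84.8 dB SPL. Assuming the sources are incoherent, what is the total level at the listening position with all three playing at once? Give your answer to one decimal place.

Incoherent sources sum as intensities:
L_total = 10·log₁₀(10^(83.0/10) + 10^(85.2/10) + 10^(84.8/10)) = 10·log₁₀(832700000) = 89.2 dB SPL.

89.2 dB SPL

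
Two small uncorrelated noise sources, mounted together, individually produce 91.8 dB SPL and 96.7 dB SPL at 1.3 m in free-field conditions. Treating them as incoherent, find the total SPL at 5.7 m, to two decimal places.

Combined at 1.3 m: 10·log₁₀(10^(91.8/10)+10^(96.7/10)) = 97.918 dB SPL.
Then apply −20·log₁₀(5.7/1.3) = -12.839 dB → 85.08 dB SPL.

85.08 dB SPL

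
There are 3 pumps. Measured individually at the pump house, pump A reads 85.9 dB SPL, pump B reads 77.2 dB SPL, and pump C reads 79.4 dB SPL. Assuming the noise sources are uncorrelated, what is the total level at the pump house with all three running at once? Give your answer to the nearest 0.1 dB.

87.2 dB SPL

Add the sources as powers (linear), then convert back to dB:
L_total = 10·log₁₀(10^(85.9/10) + 10^(77.2/10) + 10^(79.4/10)) = 10·log₁₀(528600000) = 87.2 dB SPL.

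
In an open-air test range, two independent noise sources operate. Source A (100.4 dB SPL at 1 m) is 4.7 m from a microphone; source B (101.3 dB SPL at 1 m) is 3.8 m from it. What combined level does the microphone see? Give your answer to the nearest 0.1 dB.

At the listener: L_A = 100.4 − 20·log₁₀(4.7) = 86.96 dB; L_B = 101.3 − 20·log₁₀(3.8) = 89.70 dB.
Combined: 10·log₁₀(10^(86.96/10)+10^(89.70/10)) = 91.6 dB SPL.

91.6 dB SPL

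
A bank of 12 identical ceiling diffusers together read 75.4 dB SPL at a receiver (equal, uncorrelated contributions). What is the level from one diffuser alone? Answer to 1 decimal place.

64.6 dB SPL

12 equal incoherent sources add 10·log₁₀(12) = 10.79 dB over one source.
L_one = 75.4 − 10.79 = 64.6 dB SPL.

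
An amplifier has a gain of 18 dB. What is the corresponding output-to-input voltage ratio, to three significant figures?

Voltage ratio = 10^(dB/20).
10^(18/20) = 10^(0.9000) = 7.94.

7.94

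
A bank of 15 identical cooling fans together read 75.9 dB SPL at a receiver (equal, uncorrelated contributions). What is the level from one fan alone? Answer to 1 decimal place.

64.1 dB SPL

15 equal incoherent sources add 10·log₁₀(15) = 11.76 dB over one source.
L_one = 75.9 − 11.76 = 64.1 dB SPL.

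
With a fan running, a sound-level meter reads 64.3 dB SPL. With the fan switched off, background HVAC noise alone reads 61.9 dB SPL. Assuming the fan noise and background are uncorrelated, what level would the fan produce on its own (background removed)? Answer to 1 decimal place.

Subtract intensities: L_src = 10·log₁₀(10^(L_total/10) − 10^(L_bg/10)).
L_src = 10·log₁₀(10^(64.3/10) − 10^(61.9/10)) = 10·log₁₀(1143000) = 60.6 dB SPL.

60.6 dB SPL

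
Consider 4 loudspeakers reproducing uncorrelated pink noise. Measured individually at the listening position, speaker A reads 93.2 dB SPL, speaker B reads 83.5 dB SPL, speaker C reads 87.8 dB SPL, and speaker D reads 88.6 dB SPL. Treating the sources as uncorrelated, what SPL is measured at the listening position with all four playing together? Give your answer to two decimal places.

95.61 dB SPL

Add the sources as powers (linear), then convert back to dB:
L_total = 10·log₁₀(10^(93.2/10) + 10^(83.5/10) + 10^(87.8/10) + 10^(88.6/10)) = 10·log₁₀(3640000000) = 95.61 dB SPL.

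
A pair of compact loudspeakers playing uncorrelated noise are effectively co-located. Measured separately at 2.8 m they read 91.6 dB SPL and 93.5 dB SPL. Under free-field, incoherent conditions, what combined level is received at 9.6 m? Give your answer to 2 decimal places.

Combined at 2.8 m: 10·log₁₀(10^(91.6/10)+10^(93.5/10)) = 95.663 dB SPL.
Then apply −20·log₁₀(9.6/2.8) = -10.702 dB → 84.96 dB SPL.

84.96 dB SPL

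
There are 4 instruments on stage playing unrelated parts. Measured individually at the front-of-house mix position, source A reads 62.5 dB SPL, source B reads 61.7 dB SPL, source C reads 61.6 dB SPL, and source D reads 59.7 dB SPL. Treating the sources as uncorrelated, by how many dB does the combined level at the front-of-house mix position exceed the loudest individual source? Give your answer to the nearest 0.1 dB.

5.0 dB

Add the sources as powers (linear), then convert back to dB:
L_total = 10·log₁₀(10^(62.5/10) + 10^(61.7/10) + 10^(61.6/10) + 10^(59.7/10)) = 67.51 dB SPL.
Excess over the loudest (62.5 dB): 67.51 − 62.5 = 5.0 dB.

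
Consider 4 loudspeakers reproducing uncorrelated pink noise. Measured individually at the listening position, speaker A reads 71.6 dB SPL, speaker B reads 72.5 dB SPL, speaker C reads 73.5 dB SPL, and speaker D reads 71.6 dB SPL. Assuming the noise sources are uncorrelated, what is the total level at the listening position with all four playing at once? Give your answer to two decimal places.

Uncorrelated sources add in intensity (power), not in dB.
L_total = 10·log₁₀(10^(71.6/10) + 10^(72.5/10) + 10^(73.5/10) + 10^(71.6/10)) = 10·log₁₀(69080000) = 78.39 dB SPL.

78.39 dB SPL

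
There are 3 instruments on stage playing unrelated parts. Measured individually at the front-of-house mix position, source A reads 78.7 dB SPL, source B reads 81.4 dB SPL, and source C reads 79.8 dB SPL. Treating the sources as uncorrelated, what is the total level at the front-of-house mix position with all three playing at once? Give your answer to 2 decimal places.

Add the sources as powers (linear), then convert back to dB:
L_total = 10·log₁₀(10^(78.7/10) + 10^(81.4/10) + 10^(79.8/10)) = 10·log₁₀(307700000) = 84.88 dB SPL.

84.88 dB SPL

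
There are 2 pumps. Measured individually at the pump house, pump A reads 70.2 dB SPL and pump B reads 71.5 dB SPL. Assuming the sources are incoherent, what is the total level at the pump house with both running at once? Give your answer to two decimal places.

Uncorrelated sources add in intensity (power), not in dB.
L_total = 10·log₁₀(10^(70.2/10) + 10^(71.5/10)) = 10·log₁₀(24600000) = 73.91 dB SPL.

73.91 dB SPL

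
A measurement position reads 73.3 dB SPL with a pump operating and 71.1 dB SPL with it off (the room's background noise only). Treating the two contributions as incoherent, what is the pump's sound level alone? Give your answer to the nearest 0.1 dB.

Remove the background by subtracting linear intensities:
L_src = 10·log₁₀(10^(73.3/10) − 10^(71.1/10)) = 10·log₁₀(8497000) = 69.3 dB SPL.

69.3 dB SPL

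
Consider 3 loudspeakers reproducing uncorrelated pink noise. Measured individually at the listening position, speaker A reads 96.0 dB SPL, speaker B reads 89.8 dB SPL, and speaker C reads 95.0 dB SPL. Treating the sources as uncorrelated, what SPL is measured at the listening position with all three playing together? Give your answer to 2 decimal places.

Uncorrelated sources add in intensity (power), not in dB.
L_total = 10·log₁₀(10^(96.0/10) + 10^(89.8/10) + 10^(95.0/10)) = 10·log₁₀(8098000000) = 99.08 dB SPL.

99.08 dB SPL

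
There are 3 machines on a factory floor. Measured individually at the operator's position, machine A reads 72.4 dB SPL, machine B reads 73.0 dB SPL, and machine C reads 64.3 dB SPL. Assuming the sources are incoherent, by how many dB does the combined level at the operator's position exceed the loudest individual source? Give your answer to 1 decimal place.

Uncorrelated sources add in intensity (power), not in dB.
L_total = 10·log₁₀(10^(72.4/10) + 10^(73.0/10) + 10^(64.3/10)) = 76.02 dB SPL.
Excess over the loudest (73.0 dB): 76.02 − 73.0 = 3.0 dB.

3.0 dB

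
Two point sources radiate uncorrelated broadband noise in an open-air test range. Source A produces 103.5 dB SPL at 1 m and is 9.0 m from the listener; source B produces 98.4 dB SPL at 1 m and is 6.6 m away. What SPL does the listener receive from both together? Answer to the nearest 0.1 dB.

86.4 dB SPL

At the listener: L_A = 103.5 − 20·log₁₀(9.0) = 84.42 dB; L_B = 98.4 − 20·log₁₀(6.6) = 82.01 dB.
Combined: 10·log₁₀(10^(84.42/10)+10^(82.01/10)) = 86.4 dB SPL.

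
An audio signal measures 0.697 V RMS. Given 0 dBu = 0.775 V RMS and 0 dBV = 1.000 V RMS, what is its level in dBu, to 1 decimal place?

-0.9 dBu

dBu = 20·log₁₀(V / 0.775 V).
20·log₁₀(0.697/0.775) = -0.9 dBu.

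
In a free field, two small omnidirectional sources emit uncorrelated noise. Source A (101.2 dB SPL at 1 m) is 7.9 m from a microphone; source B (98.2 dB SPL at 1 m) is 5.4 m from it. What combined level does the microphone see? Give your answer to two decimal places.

86.41 dB SPL

At the listener: L_A = 101.2 − 20·log₁₀(7.9) = 83.247 dB; L_B = 98.2 − 20·log₁₀(5.4) = 83.552 dB.
Combined: 10·log₁₀(10^(83.247/10)+10^(83.552/10)) = 86.41 dB SPL.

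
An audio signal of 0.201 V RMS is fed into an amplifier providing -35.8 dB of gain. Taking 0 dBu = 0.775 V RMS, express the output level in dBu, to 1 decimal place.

Input level: 20·log₁₀(0.201/0.775) = -11.72 dBu.
Output: -11.72 − 35.8 = -47.5 dBu.

-47.5 dBu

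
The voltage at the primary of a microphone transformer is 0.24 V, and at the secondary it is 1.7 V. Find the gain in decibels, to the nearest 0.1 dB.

Voltage ratio → dB uses the 20·log₁₀ form:
20·log₁₀(1.7/0.24) = 20·log₁₀(7.083) = 17.0 dB.

17.0 dB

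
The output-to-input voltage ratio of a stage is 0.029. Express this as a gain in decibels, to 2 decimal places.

-30.75 dB

Voltage ratio → dB uses the 20·log₁₀ form:
20·log₁₀(0.029) = -30.75 dB.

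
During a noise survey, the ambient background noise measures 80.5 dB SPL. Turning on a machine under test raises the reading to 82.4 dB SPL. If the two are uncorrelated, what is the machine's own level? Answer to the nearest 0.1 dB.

77.9 dB SPL

Subtract intensities: L_src = 10·log₁₀(10^(L_total/10) − 10^(L_bg/10)).
L_src = 10·log₁₀(10^(82.4/10) − 10^(80.5/10)) = 10·log₁₀(61580000) = 77.9 dB SPL.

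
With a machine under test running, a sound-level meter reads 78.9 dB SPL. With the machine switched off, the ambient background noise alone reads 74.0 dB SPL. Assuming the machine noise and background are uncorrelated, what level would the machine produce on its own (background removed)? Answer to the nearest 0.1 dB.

Remove the background by subtracting linear intensities:
L_src = 10·log₁₀(10^(78.9/10) − 10^(74.0/10)) = 10·log₁₀(52510000) = 77.2 dB SPL.

77.2 dB SPL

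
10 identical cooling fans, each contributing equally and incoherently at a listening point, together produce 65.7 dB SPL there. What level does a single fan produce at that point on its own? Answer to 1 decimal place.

55.7 dB SPL

10 equal incoherent sources add 10·log₁₀(10) = 10.00 dB over one source.
L_one = 65.7 − 10.00 = 55.7 dB SPL.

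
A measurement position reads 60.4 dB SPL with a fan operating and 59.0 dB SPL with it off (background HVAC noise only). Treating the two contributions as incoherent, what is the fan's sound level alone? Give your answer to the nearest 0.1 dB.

Background correction is a power subtraction:
L_src = 10·log₁₀(10^(60.4/10) − 10^(59.0/10)) = 10·log₁₀(302100) = 54.8 dB SPL.

54.8 dB SPL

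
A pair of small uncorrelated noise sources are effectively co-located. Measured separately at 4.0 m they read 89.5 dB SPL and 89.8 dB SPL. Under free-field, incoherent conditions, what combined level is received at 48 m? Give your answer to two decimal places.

71.08 dB SPL

Combined at 4.0 m: 10·log₁₀(10^(89.5/10)+10^(89.8/10)) = 92.663 dB SPL.
Then apply −20·log₁₀(48/4.0) = -21.584 dB → 71.08 dB SPL.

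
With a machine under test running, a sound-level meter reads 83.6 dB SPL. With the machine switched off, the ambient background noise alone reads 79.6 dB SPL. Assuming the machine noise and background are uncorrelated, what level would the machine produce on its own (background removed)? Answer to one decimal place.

Background correction is a power subtraction:
L_src = 10·log₁₀(10^(83.6/10) − 10^(79.6/10)) = 10·log₁₀(137900000) = 81.4 dB SPL.

81.4 dB SPL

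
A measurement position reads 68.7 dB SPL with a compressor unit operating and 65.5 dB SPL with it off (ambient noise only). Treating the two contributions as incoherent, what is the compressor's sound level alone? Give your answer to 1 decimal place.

65.9 dB SPL

Background correction is a power subtraction:
L_src = 10·log₁₀(10^(68.7/10) − 10^(65.5/10)) = 10·log₁₀(3865000) = 65.9 dB SPL.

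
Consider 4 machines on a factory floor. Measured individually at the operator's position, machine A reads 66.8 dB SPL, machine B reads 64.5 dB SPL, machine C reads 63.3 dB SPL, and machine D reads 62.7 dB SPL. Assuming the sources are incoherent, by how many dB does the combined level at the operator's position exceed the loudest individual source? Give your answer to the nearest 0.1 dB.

3.8 dB

Incoherent sources sum as intensities:
L_total = 10·log₁₀(10^(66.8/10) + 10^(64.5/10) + 10^(63.3/10) + 10^(62.7/10)) = 70.65 dB SPL.
Excess over the loudest (66.8 dB): 70.65 − 66.8 = 3.8 dB.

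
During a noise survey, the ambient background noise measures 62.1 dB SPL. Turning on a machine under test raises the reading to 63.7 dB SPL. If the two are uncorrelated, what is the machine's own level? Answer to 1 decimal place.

Background correction is a power subtraction:
L_src = 10·log₁₀(10^(63.7/10) − 10^(62.1/10)) = 10·log₁₀(722400) = 58.6 dB SPL.

58.6 dB SPL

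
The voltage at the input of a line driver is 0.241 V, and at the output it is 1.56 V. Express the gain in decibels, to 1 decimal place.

For a voltage ratio, dB = 20·log₁₀(V₂/V₁).
20·log₁₀(1.56/0.241) = 20·log₁₀(6.473) = 16.2 dB.

16.2 dB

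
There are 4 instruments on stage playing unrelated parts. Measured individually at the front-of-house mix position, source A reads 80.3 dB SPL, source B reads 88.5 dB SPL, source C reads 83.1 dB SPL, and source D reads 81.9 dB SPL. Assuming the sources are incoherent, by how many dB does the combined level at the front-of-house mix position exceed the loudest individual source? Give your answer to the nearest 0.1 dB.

2.2 dB

Uncorrelated sources add in intensity (power), not in dB.
L_total = 10·log₁₀(10^(80.3/10) + 10^(88.5/10) + 10^(83.1/10) + 10^(81.9/10)) = 90.70 dB SPL.
Excess over the loudest (88.5 dB): 90.70 − 88.5 = 2.2 dB.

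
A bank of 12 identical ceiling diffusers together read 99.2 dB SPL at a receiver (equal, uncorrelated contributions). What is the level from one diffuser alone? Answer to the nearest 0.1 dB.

12 equal incoherent sources add 10·log₁₀(12) = 10.79 dB over one source.
L_one = 99.2 − 10.79 = 88.4 dB SPL.

88.4 dB SPL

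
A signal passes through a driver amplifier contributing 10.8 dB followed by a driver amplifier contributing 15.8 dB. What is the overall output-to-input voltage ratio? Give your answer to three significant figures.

21.4

Net gain = 10.8 + 15.8 = 26.6 dB.
Voltage ratio = 10^(26.6/20) = 21.4.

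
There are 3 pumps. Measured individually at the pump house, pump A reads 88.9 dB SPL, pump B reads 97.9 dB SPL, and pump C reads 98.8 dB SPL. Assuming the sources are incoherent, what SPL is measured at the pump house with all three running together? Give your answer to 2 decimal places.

Add the sources as powers (linear), then convert back to dB:
L_total = 10·log₁₀(10^(88.9/10) + 10^(97.9/10) + 10^(98.8/10)) = 10·log₁₀(14528000000) = 101.62 dB SPL.

101.62 dB SPL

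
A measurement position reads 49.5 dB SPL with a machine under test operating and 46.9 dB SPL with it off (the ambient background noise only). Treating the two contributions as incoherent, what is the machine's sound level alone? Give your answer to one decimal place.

46.0 dB SPL

Remove the background by subtracting linear intensities:
L_src = 10·log₁₀(10^(49.5/10) − 10^(46.9/10)) = 10·log₁₀(40150) = 46.0 dB SPL.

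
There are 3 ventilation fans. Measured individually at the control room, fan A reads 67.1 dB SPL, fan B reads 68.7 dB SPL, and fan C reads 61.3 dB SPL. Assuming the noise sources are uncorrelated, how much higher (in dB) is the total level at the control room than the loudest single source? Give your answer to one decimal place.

Uncorrelated sources add in intensity (power), not in dB.
L_total = 10·log₁₀(10^(67.1/10) + 10^(68.7/10) + 10^(61.3/10)) = 71.43 dB SPL.
Excess over the loudest (68.7 dB): 71.43 − 68.7 = 2.7 dB.

2.7 dB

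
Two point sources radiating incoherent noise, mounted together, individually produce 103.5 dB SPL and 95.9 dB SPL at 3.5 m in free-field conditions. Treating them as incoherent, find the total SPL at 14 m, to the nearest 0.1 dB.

Combined at 3.5 m: 10·log₁₀(10^(103.5/10)+10^(95.9/10)) = 104.20 dB SPL.
Then apply −20·log₁₀(14/3.5) = -12.04 dB → 92.2 dB SPL.

92.2 dB SPL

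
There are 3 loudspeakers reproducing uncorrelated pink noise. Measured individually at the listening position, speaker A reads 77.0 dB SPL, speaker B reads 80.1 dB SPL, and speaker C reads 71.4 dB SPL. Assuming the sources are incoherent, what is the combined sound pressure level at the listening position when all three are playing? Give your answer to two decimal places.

82.21 dB SPL

Uncorrelated sources add in intensity (power), not in dB.
L_total = 10·log₁₀(10^(77.0/10) + 10^(80.1/10) + 10^(71.4/10)) = 10·log₁₀(166300000) = 82.21 dB SPL.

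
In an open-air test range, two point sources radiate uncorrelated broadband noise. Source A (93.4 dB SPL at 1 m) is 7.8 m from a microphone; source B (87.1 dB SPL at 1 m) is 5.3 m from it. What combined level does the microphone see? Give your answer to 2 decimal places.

At the listener: L_A = 93.4 − 20·log₁₀(7.8) = 75.558 dB; L_B = 87.1 − 20·log₁₀(5.3) = 72.614 dB.
Combined: 10·log₁₀(10^(75.558/10)+10^(72.614/10)) = 77.34 dB SPL.

77.34 dB SPL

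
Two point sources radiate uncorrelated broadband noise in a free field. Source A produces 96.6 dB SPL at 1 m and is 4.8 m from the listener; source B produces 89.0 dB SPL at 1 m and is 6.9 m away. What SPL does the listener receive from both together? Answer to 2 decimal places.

83.33 dB SPL

At the listener: L_A = 96.6 − 20·log₁₀(4.8) = 82.975 dB; L_B = 89.0 − 20·log₁₀(6.9) = 72.223 dB.
Combined: 10·log₁₀(10^(82.975/10)+10^(72.223/10)) = 83.33 dB SPL.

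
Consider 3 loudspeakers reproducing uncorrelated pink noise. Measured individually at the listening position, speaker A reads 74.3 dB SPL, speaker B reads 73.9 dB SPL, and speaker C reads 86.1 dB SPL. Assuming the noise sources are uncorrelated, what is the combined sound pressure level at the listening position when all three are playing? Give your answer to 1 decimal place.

Uncorrelated sources add in intensity (power), not in dB.
L_total = 10·log₁₀(10^(74.3/10) + 10^(73.9/10) + 10^(86.1/10)) = 10·log₁₀(458800000) = 86.6 dB SPL.

86.6 dB SPL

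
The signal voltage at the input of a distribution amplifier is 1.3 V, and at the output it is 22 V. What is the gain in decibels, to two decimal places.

24.57 dB

Voltage ratio → dB uses the 20·log₁₀ form:
20·log₁₀(22/1.3) = 20·log₁₀(16.92) = 24.57 dB.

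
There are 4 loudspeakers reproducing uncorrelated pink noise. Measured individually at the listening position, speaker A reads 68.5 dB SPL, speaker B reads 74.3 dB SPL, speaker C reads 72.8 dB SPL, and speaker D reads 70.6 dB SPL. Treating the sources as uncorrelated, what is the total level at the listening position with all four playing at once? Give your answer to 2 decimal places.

78.10 dB SPL

Add the sources as powers (linear), then convert back to dB:
L_total = 10·log₁₀(10^(68.5/10) + 10^(74.3/10) + 10^(72.8/10) + 10^(70.6/10)) = 10·log₁₀(64530000) = 78.10 dB SPL.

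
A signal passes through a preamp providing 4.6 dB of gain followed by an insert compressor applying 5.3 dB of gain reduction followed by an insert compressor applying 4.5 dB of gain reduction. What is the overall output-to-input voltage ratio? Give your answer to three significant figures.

Net gain = 4.6 + (−5.3) + (−4.5) = -5.2 dB.
Voltage ratio = 10^(-5.2/20) = 0.550.

0.550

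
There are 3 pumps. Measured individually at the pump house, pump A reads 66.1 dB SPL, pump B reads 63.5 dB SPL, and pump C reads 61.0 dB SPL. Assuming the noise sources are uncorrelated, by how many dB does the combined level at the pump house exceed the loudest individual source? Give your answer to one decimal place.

2.7 dB

Uncorrelated sources add in intensity (power), not in dB.
L_total = 10·log₁₀(10^(66.1/10) + 10^(63.5/10) + 10^(61.0/10)) = 68.79 dB SPL.
Excess over the loudest (66.1 dB): 68.79 − 66.1 = 2.7 dB.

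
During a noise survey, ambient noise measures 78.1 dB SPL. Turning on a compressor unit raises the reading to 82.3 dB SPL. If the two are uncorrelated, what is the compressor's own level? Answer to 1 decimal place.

80.2 dB SPL

Background correction is a power subtraction:
L_src = 10·log₁₀(10^(82.3/10) − 10^(78.1/10)) = 10·log₁₀(105300000) = 80.2 dB SPL.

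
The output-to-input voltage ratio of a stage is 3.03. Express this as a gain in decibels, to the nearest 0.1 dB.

9.6 dB

Voltage is an amplitude quantity, so gain = 20·log₁₀(V_out/V_in).
20·log₁₀(3.03) = 9.6 dB.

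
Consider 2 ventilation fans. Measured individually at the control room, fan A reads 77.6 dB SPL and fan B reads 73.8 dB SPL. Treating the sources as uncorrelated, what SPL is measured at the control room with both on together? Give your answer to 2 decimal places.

79.11 dB SPL

Uncorrelated sources add in intensity (power), not in dB.
L_total = 10·log₁₀(10^(77.6/10) + 10^(73.8/10)) = 10·log₁₀(81530000) = 79.11 dB SPL.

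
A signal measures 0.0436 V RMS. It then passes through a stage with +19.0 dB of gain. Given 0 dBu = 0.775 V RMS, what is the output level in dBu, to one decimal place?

-6.0 dBu

Input level: 20·log₁₀(0.0436/0.775) = -25.00 dBu.
Output: -25.00 + 19.0 = -6.0 dBu.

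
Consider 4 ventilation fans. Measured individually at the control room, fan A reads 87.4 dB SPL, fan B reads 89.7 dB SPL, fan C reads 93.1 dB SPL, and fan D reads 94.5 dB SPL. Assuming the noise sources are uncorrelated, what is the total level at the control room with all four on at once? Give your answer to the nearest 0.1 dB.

Uncorrelated sources add in intensity (power), not in dB.
L_total = 10·log₁₀(10^(87.4/10) + 10^(89.7/10) + 10^(93.1/10) + 10^(94.5/10)) = 10·log₁₀(6343000000) = 98.0 dB SPL.

98.0 dB SPL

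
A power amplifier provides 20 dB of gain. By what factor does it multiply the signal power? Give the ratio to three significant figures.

Power ratio = 10^(dB/10).
10^(20/10) = 10^(2.000) = 100.

100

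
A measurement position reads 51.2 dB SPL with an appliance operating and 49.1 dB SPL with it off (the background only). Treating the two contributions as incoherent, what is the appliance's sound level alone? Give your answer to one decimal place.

Remove the background by subtracting linear intensities:
L_src = 10·log₁₀(10^(51.2/10) − 10^(49.1/10)) = 10·log₁₀(50540) = 47.0 dB SPL.

47.0 dB SPL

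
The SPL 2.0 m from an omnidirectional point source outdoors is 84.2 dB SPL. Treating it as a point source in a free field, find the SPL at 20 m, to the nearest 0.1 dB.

Inverse-square spreading gives ΔL = −20·log₁₀(d₂/d₁).
ΔL = −20·log₁₀(20/2.0) = -20.00 dB, so L₂ = 84.2 + (-20.00) = 64.2 dB SPL.

64.2 dB SPL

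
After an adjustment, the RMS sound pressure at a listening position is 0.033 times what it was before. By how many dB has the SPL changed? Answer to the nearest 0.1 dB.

-29.6 dB

SPL change from a pressure ratio uses the 20·log₁₀ form:
20·log₁₀(0.033) = -29.6 dB.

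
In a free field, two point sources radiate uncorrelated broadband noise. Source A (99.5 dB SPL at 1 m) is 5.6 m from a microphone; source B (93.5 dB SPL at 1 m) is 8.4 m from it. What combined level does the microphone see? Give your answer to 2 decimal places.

85.00 dB SPL

At the listener: L_A = 99.5 − 20·log₁₀(5.6) = 84.536 dB; L_B = 93.5 − 20·log₁₀(8.4) = 75.014 dB.
Combined: 10·log₁₀(10^(84.536/10)+10^(75.014/10)) = 85.00 dB SPL.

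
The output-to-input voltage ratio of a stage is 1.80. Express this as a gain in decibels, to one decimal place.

5.1 dB

For a voltage ratio, dB = 20·log₁₀(V₂/V₁).
20·log₁₀(1.80) = 5.1 dB.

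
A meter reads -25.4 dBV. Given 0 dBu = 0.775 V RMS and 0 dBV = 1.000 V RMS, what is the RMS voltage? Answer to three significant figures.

0.0537 V

V = 1.000 V × 10^(-25.4/20).
= 1.000 × 0.05370 = 0.0537 V.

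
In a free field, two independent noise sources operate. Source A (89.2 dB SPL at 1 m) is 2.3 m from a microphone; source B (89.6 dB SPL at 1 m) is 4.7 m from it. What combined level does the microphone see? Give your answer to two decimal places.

82.98 dB SPL

At the listener: L_A = 89.2 − 20·log₁₀(2.3) = 81.965 dB; L_B = 89.6 − 20·log₁₀(4.7) = 76.158 dB.
Combined: 10·log₁₀(10^(81.965/10)+10^(76.158/10)) = 82.98 dB SPL.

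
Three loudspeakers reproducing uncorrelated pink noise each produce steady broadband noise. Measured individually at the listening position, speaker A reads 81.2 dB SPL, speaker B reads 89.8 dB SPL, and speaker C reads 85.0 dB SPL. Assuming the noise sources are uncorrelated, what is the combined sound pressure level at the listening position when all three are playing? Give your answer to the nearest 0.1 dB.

Uncorrelated sources add in intensity (power), not in dB.
L_total = 10·log₁₀(10^(81.2/10) + 10^(89.8/10) + 10^(85.0/10)) = 10·log₁₀(1403000000) = 91.5 dB SPL.

91.5 dB SPL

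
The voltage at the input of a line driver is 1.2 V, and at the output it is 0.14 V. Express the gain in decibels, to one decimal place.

Voltage is an amplitude quantity, so gain = 20·log₁₀(V_out/V_in).
20·log₁₀(0.14/1.2) = 20·log₁₀(0.1167) = -18.7 dB.

-18.7 dB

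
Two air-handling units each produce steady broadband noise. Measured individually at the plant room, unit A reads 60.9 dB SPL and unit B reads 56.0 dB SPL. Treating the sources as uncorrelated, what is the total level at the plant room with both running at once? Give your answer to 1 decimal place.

Incoherent sources sum as intensities:
L_total = 10·log₁₀(10^(60.9/10) + 10^(56.0/10)) = 10·log₁₀(1628000) = 62.1 dB SPL.

62.1 dB SPL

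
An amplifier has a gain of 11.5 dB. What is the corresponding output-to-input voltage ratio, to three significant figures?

Voltage ratio = 10^(dB/20).
10^(11.5/20) = 10^(0.5750) = 3.76.

3.76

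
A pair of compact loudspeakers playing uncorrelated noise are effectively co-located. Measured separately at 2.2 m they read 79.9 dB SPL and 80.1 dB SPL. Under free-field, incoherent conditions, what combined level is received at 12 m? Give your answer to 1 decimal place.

Combined at 2.2 m: 10·log₁₀(10^(79.9/10)+10^(80.1/10)) = 83.01 dB SPL.
Then apply −20·log₁₀(12/2.2) = -14.74 dB → 68.3 dB SPL.

68.3 dB SPL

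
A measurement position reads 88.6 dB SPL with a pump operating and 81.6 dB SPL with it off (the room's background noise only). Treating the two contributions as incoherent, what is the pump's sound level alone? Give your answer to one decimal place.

Subtract intensities: L_src = 10·log₁₀(10^(L_total/10) − 10^(L_bg/10)).
L_src = 10·log₁₀(10^(88.6/10) − 10^(81.6/10)) = 10·log₁₀(579900000) = 87.6 dB SPL.

87.6 dB SPL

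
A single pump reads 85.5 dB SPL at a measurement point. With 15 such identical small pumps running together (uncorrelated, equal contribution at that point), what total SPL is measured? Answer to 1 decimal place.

97.3 dB SPL

15 equal incoherent sources raise the level by 10·log₁₀(15) = 11.76 dB.
L_total = 85.5 + 11.76 = 97.3 dB SPL.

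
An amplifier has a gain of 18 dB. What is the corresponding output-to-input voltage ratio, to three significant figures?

7.94

Voltage ratio = 10^(dB/20).
10^(18/20) = 10^(0.9000) = 7.94.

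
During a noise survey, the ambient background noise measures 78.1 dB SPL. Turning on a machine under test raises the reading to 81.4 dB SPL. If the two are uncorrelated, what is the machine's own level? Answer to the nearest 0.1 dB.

78.7 dB SPL

Remove the background by subtracting linear intensities:
L_src = 10·log₁₀(10^(81.4/10) − 10^(78.1/10)) = 10·log₁₀(73470000) = 78.7 dB SPL.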